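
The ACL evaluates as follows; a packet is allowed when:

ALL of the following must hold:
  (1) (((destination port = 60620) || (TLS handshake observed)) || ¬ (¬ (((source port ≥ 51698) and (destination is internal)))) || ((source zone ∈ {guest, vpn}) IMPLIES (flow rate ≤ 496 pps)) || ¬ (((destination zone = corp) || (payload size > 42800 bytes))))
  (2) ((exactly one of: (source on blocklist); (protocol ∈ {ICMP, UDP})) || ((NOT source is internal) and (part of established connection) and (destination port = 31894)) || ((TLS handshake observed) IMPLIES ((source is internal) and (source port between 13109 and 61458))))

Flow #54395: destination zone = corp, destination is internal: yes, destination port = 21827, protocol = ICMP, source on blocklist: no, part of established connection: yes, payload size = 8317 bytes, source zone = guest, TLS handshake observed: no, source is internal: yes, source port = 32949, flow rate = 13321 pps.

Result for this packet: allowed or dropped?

Dropped

Atomic conditions:
  destination port = 60620: 21827 == 60620 is false
  TLS handshake observed: no → false
  source port ≥ 51698: 32949 ≥ 51698 is false
  destination is internal: yes → true
  source zone ∈ {guest, vpn}: guest is in the set → true
  flow rate ≤ 496 pps: 13321 ≤ 496 is false
  destination zone = corp: corp == corp is true
  payload size > 42800 bytes: 8317 > 42800 is false
  source on blocklist: no → false
  protocol ∈ {ICMP, UDP}: ICMP is in the set → true
  NOT source is internal: yes → false
  part of established connection: yes → true
  destination port = 31894: 21827 == 31894 is false
  source is internal: yes → true
  source port between 13109 and 61458: 32949 in [13109, 61458] is true
Combine:
[1.1] false OR false = false
[1.2.1.1] false AND true = false
[1.2.1] NOT false = true
[1.2] NOT true = false
[1.3] true → false = false
[1.4.1] true OR false = true
[1.4] NOT true = false
[1] false OR false OR false OR false = false
[2.1] exactly-one(false, true) = true
[2.2] false AND true AND false = false
[2.3.2] true AND true = true
[2.3] false → true (antecedent false ⇒ implication holds) = true
[2] true OR false OR true = true
[root] false AND true = false
Overall: false → dropped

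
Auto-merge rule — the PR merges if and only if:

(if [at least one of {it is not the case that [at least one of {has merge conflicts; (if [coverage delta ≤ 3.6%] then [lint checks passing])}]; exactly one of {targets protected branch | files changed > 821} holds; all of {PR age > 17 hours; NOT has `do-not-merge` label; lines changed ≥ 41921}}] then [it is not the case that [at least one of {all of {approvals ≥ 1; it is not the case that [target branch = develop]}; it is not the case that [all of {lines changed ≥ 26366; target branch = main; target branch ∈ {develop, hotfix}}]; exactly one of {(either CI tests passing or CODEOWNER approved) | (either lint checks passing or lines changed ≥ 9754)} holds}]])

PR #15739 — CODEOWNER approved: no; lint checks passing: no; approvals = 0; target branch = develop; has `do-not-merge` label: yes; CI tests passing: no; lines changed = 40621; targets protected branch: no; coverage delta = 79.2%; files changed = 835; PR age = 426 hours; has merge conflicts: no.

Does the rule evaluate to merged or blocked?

Blocked

Atomic conditions:
  has merge conflicts: no → false
  coverage delta ≤ 3.6%: 79.2 ≤ 3.6 is false
  lint checks passing: no → false
  targets protected branch: no → false
  files changed > 821: 835 > 821 is true
  PR age > 17 hours: 426 > 17 is true
  NOT has `do-not-merge` label: yes → false
  lines changed ≥ 41921: 40621 ≥ 41921 is false
  approvals ≥ 1: 0 ≥ 1 is false
  target branch = develop: develop == develop is true
  lines changed ≥ 26366: 40621 ≥ 26366 is true
  target branch = main: develop == main is false
  target branch ∈ {develop, hotfix}: develop is in the set → true
  CI tests passing: no → false
  CODEOWNER approved: no → false
  lines changed ≥ 9754: 40621 ≥ 9754 is true
Combine:
[1.1.1.2] false → false (antecedent false ⇒ implication holds) = true
[1.1.1] false OR true = true
[1.1] NOT true = false
[1.2] exactly-one(false, true) = true
[1.3] true AND false AND false = false
[1] false OR true OR false = true
[2.1.1.2] NOT true = false
[2.1.1] false AND false = false
[2.1.2.1] true AND false AND true = false
[2.1.2] NOT false = true
[2.1.3.1] false OR false = false
[2.1.3.2] false OR true = true
[2.1.3] exactly-one(false, true) = true
[2.1] false OR true OR true = true
[2] NOT true = false
[root] true → false = false
Overall: false → blocked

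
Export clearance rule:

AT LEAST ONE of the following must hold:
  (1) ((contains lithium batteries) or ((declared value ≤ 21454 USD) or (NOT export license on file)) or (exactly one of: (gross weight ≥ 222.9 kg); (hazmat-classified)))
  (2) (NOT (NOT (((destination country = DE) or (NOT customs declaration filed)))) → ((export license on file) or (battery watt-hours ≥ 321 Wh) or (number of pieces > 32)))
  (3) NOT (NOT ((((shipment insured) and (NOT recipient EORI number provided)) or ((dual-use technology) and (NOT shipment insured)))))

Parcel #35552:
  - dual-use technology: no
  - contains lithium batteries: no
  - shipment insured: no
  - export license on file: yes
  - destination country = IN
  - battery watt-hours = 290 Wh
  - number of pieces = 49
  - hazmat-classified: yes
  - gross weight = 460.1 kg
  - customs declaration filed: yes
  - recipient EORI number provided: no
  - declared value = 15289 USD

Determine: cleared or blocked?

Atomic conditions:
  contains lithium batteries: no → false
  declared value ≤ 21454 USD: 15289 ≤ 21454 is true
  NOT export license on file: yes → false
  gross weight ≥ 222.9 kg: 460.1 ≥ 222.9 is true
  hazmat-classified: yes → true
  destination country = DE: IN == DE is false
  NOT customs declaration filed: yes → false
  export license on file: yes → true
  battery watt-hours ≥ 321 Wh: 290 ≥ 321 is false
  number of pieces > 32: 49 > 32 is true
  shipment insured: no → false
  NOT recipient EORI number provided: no → true
  dual-use technology: no → false
  NOT shipment insured: no → true
Combine:
[1.2] true OR false = true
[1.3] exactly-one(true, true) = false
[1] false OR true OR false = true
[2.1.1.1] false OR false = false
[2.1.1] NOT false = true
[2.1] NOT true = false
[2.2] true OR false OR true = true
[2] false → true (antecedent false ⇒ implication holds) = true
[3.1.1.1] false AND true = false
[3.1.1.2] false AND true = false
[3.1.1] false OR false = false
[3.1] NOT false = true
[3] NOT true = false
[root] true OR true OR false = true
Overall: true → cleared

Cleared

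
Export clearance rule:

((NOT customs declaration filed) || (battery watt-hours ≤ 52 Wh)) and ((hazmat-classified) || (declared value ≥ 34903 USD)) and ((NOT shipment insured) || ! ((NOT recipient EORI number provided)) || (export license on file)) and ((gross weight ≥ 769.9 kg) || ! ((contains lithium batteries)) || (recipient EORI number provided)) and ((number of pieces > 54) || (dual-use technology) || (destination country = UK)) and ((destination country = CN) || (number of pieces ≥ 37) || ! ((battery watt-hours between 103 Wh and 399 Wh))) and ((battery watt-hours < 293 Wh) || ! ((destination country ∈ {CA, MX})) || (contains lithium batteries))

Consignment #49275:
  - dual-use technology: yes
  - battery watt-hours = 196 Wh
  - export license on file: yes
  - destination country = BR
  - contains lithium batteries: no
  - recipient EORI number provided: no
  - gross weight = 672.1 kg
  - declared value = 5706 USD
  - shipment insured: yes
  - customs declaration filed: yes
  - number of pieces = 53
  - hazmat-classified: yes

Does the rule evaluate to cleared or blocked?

Blocked

Atomic conditions:
  NOT customs declaration filed: yes → false
  battery watt-hours ≤ 52 Wh: 196 ≤ 52 is false
  hazmat-classified: yes → true
  declared value ≥ 34903 USD: 5706 ≥ 34903 is false
  NOT shipment insured: yes → false
  NOT recipient EORI number provided: no → true
  export license on file: yes → true
  gross weight ≥ 769.9 kg: 672.1 ≥ 769.9 is false
  contains lithium batteries: no → false
  recipient EORI number provided: no → false
  number of pieces > 54: 53 > 54 is false
  dual-use technology: yes → true
  destination country = UK: BR == UK is false
  destination country = CN: BR == CN is false
  number of pieces ≥ 37: 53 ≥ 37 is true
  battery watt-hours between 103 Wh and 399 Wh: 196 in [103, 399] is true
  battery watt-hours < 293 Wh: 196 < 293 is true
  destination country ∈ {CA, MX}: BR is not in the set → false
Combine:
[1] false OR false = false
[2] true OR false = true
[3.2] NOT true = false
[3] false OR false OR true = true
[4.2] NOT false = true
[4] false OR true OR false = true
[5] false OR true OR false = true
[6.3] NOT true = false
[6] false OR true OR false = true
[7.2] NOT false = true
[7] true OR true OR false = true
[root] false AND true AND true AND true AND true AND true AND true = false
Overall: false → blocked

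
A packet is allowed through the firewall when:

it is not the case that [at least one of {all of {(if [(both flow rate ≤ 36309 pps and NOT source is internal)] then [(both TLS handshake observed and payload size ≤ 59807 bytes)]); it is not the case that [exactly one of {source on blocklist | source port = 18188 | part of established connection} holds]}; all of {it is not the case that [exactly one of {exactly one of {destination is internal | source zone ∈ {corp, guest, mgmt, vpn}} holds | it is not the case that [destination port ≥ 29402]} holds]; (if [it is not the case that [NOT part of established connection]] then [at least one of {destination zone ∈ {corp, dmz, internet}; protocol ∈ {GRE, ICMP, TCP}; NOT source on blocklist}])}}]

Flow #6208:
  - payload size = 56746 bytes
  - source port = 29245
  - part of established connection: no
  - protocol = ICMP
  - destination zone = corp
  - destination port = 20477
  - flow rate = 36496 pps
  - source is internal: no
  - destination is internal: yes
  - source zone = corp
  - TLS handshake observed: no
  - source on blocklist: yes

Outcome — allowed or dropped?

Allowed

Atomic conditions:
  flow rate ≤ 36309 pps: 36496 ≤ 36309 is false
  NOT source is internal: no → true
  TLS handshake observed: no → false
  payload size ≤ 59807 bytes: 56746 ≤ 59807 is true
  source on blocklist: yes → true
  source port = 18188: 29245 == 18188 is false
  part of established connection: no → false
  destination is internal: yes → true
  source zone ∈ {corp, guest, mgmt, vpn}: corp is in the set → true
  destination port ≥ 29402: 20477 ≥ 29402 is false
  NOT part of established connection: no → true
  destination zone ∈ {corp, dmz, internet}: corp is in the set → true
  protocol ∈ {GRE, ICMP, TCP}: ICMP is in the set → true
  NOT source on blocklist: yes → false
Combine:
[1.1.1.1] false AND true = false
[1.1.1.2] false AND true = false
[1.1.1] false → false (antecedent false ⇒ implication holds) = true
[1.1.2.1] exactly-one(true, false, false) = true
[1.1.2] NOT true = false
[1.1] true AND false = false
[1.2.1.1.1] exactly-one(true, true) = false
[1.2.1.1.2] NOT false = true
[1.2.1.1] exactly-one(false, true) = true
[1.2.1] NOT true = false
[1.2.2.1] NOT true = false
[1.2.2.2] true OR true OR false = true
[1.2.2] false → true (antecedent false ⇒ implication holds) = true
[1.2] false AND true = false
[1] false OR false = false
[root] NOT false = true
Overall: true → allowed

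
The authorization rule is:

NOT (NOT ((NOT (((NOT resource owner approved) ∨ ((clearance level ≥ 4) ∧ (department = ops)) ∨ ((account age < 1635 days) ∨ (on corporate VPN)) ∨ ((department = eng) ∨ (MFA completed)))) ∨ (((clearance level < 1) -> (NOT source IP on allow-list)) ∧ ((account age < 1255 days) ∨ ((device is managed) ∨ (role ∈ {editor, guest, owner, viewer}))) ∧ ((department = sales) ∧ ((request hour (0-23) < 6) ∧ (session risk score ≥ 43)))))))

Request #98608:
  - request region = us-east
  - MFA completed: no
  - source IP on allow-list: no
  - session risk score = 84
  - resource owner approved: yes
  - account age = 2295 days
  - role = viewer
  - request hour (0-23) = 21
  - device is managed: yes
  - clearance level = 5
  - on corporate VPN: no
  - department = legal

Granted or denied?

Atomic conditions:
  NOT resource owner approved: yes → false
  clearance level ≥ 4: 5 ≥ 4 is true
  department = ops: legal == ops is false
  account age < 1635 days: 2295 < 1635 is false
  on corporate VPN: no → false
  department = eng: legal == eng is false
  MFA completed: no → false
  clearance level < 1: 5 < 1 is false
  NOT source IP on allow-list: no → true
  account age < 1255 days: 2295 < 1255 is false
  device is managed: yes → true
  role ∈ {editor, guest, owner, viewer}: viewer is in the set → true
  department = sales: legal == sales is false
  request hour (0-23) < 6: 21 < 6 is false
  session risk score ≥ 43: 84 ≥ 43 is true
Combine:
[1.1.1.1.2] true AND false = false
[1.1.1.1.3] false OR false = false
[1.1.1.1.4] false OR false = false
[1.1.1.1] false OR false OR false OR false = false
[1.1.1] NOT false = true
[1.1.2.1] false → true (antecedent false ⇒ implication holds) = true
[1.1.2.2.2] true OR true = true
[1.1.2.2] false OR true = true
[1.1.2.3.2] false AND true = false
[1.1.2.3] false AND false = false
[1.1.2] true AND true AND false = false
[1.1] true OR false = true
[1] NOT true = false
[root] NOT false = true
Overall: true → granted

Granted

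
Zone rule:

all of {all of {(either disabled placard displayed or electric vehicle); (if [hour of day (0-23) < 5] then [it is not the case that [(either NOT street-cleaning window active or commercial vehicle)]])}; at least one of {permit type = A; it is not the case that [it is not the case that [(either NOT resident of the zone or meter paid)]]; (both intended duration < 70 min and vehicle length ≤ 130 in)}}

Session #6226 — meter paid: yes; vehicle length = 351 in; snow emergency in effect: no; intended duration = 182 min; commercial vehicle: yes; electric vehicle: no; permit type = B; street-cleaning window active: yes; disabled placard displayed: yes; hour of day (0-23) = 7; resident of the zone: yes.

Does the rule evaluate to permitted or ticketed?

Atomic conditions:
  disabled placard displayed: yes → true
  electric vehicle: no → false
  hour of day (0-23) < 5: 7 < 5 is false
  NOT street-cleaning window active: yes → false
  commercial vehicle: yes → true
  permit type = A: B == A is false
  NOT resident of the zone: yes → false
  meter paid: yes → true
  intended duration < 70 min: 182 < 70 is false
  vehicle length ≤ 130 in: 351 ≤ 130 is false
Combine:
[1.1] true OR false = true
[1.2.2.1] false OR true = true
[1.2.2] NOT true = false
[1.2] false → false (antecedent false ⇒ implication holds) = true
[1] true AND true = true
[2.2.1.1] false OR true = true
[2.2.1] NOT true = false
[2.2] NOT false = true
[2.3] false AND false = false
[2] false OR true OR false = true
[root] true AND true = true
Overall: true → permitted

Permitted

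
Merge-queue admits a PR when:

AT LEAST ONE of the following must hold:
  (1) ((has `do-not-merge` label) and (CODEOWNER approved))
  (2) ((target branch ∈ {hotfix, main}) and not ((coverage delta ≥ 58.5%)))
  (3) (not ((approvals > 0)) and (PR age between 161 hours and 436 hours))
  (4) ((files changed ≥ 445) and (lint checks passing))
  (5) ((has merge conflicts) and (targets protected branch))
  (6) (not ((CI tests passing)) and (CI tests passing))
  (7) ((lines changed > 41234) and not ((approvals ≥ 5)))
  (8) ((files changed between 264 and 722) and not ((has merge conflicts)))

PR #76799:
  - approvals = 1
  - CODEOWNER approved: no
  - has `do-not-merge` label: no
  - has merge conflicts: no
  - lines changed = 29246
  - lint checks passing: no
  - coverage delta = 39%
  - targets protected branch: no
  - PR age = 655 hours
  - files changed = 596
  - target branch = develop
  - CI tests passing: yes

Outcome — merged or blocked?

Atomic conditions:
  has `do-not-merge` label: no → false
  CODEOWNER approved: no → false
  target branch ∈ {hotfix, main}: develop is not in the set → false
  coverage delta ≥ 58.5%: 39 ≥ 58.5 is false
  approvals > 0: 1 > 0 is true
  PR age between 161 hours and 436 hours: 655 in [161, 436] is false
  files changed ≥ 445: 596 ≥ 445 is true
  lint checks passing: no → false
  has merge conflicts: no → false
  targets protected branch: no → false
  CI tests passing: yes → true
  lines changed > 41234: 29246 > 41234 is false
  approvals ≥ 5: 1 ≥ 5 is false
  files changed between 264 and 722: 596 in [264, 722] is true
Combine:
[1] false AND false = false
[2.2] NOT false = true
[2] false AND true = false
[3.1] NOT true = false
[3] false AND false = false
[4] true AND false = false
[5] false AND false = false
[6.1] NOT true = false
[6] false AND true = false
[7.2] NOT false = true
[7] false AND true = false
[8.2] NOT false = true
[8] true AND true = true
[root] false OR false OR false OR false OR false OR false OR false OR true = true
Overall: true → merged

Merged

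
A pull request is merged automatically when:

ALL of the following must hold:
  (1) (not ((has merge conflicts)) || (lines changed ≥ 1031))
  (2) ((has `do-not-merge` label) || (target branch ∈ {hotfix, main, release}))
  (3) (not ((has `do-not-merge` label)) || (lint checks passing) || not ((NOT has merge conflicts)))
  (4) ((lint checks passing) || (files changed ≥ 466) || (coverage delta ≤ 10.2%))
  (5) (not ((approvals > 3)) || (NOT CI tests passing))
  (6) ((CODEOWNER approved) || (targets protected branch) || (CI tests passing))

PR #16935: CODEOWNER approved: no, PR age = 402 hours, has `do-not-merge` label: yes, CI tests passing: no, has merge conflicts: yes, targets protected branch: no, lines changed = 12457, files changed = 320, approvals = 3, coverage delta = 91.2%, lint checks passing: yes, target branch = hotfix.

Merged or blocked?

Atomic conditions:
  has merge conflicts: yes → true
  lines changed ≥ 1031: 12457 ≥ 1031 is true
  has `do-not-merge` label: yes → true
  target branch ∈ {hotfix, main, release}: hotfix is in the set → true
  lint checks passing: yes → true
  NOT has merge conflicts: yes → false
  files changed ≥ 466: 320 ≥ 466 is false
  coverage delta ≤ 10.2%: 91.2 ≤ 10.2 is false
  approvals > 3: 3 > 3 is false
  NOT CI tests passing: no → true
  CODEOWNER approved: no → false
  targets protected branch: no → false
  CI tests passing: no → false
Combine:
[1.1] NOT true = false
[1] false OR true = true
[2] true OR true = true
[3.1] NOT true = false
[3.3] NOT false = true
[3] false OR true OR true = true
[4] true OR false OR false = true
[5.1] NOT false = true
[5] true OR true = true
[6] false OR false OR false = false
[root] true AND true AND true AND true AND true AND false = false
Overall: false → blocked

Blocked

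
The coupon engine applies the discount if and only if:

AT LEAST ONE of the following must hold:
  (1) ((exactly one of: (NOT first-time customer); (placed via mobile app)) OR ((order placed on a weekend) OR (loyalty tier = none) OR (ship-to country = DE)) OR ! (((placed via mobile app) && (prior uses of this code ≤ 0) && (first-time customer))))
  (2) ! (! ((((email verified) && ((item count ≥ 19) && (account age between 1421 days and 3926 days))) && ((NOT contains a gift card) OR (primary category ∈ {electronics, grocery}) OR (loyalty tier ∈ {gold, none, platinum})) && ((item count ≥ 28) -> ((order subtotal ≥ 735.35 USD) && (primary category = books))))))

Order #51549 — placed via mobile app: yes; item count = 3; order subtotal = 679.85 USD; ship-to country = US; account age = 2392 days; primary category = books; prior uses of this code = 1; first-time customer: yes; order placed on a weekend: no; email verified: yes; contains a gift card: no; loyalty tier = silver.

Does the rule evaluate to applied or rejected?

Applied

Atomic conditions:
  NOT first-time customer: yes → false
  placed via mobile app: yes → true
  order placed on a weekend: no → false
  loyalty tier = none: silver == none is false
  ship-to country = DE: US == DE is false
  prior uses of this code ≤ 0: 1 ≤ 0 is false
  first-time customer: yes → true
  email verified: yes → true
  item count ≥ 19: 3 ≥ 19 is false
  account age between 1421 days and 3926 days: 2392 in [1421, 3926] is true
  NOT contains a gift card: no → true
  primary category ∈ {electronics, grocery}: books is not in the set → false
  loyalty tier ∈ {gold, none, platinum}: silver is not in the set → false
  item count ≥ 28: 3 ≥ 28 is false
  order subtotal ≥ 735.35 USD: 679.85 ≥ 735.35 is false
  primary category = books: books == books is true
Combine:
[1.1] exactly-one(false, true) = true
[1.2] false OR false OR false = false
[1.3.1] true AND false AND true = false
[1.3] NOT false = true
[1] true OR false OR true = true
[2.1.1.1.2] false AND true = false
[2.1.1.1] true AND false = false
[2.1.1.2] true OR false OR false = true
[2.1.1.3.2] false AND true = false
[2.1.1.3] false → false (antecedent false ⇒ implication holds) = true
[2.1.1] false AND true AND true = false
[2.1] NOT false = true
[2] NOT true = false
[root] true OR false = true
Overall: true → applied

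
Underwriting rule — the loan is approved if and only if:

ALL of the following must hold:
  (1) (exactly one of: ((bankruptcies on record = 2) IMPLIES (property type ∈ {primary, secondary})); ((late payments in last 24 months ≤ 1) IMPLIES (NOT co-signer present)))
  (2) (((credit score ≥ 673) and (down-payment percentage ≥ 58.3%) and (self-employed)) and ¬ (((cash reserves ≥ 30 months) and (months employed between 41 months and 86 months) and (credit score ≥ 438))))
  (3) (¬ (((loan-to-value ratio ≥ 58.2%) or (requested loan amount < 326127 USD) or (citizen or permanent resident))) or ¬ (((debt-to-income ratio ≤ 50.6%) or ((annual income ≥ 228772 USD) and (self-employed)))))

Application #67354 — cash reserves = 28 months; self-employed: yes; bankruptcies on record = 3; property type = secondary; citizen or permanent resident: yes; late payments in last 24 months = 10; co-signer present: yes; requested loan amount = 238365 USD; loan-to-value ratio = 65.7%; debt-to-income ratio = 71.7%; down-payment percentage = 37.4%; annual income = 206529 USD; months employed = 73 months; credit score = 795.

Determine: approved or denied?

Denied

Atomic conditions:
  bankruptcies on record = 2: 3 == 2 is false
  property type ∈ {primary, secondary}: secondary is in the set → true
  late payments in last 24 months ≤ 1: 10 ≤ 1 is false
  NOT co-signer present: yes → false
  credit score ≥ 673: 795 ≥ 673 is true
  down-payment percentage ≥ 58.3%: 37.4 ≥ 58.3 is false
  self-employed: yes → true
  cash reserves ≥ 30 months: 28 ≥ 30 is false
  months employed between 41 months and 86 months: 73 in [41, 86] is true
  credit score ≥ 438: 795 ≥ 438 is true
  loan-to-value ratio ≥ 58.2%: 65.7 ≥ 58.2 is true
  requested loan amount < 326127 USD: 238365 < 326127 is true
  citizen or permanent resident: yes → true
  debt-to-income ratio ≤ 50.6%: 71.7 ≤ 50.6 is false
  annual income ≥ 228772 USD: 206529 ≥ 228772 is false
Combine:
[1.1] false → true (antecedent false ⇒ implication holds) = true
[1.2] false → false (antecedent false ⇒ implication holds) = true
[1] exactly-one(true, true) = false
[2.1] true AND false AND true = false
[2.2.1] false AND true AND true = false
[2.2] NOT false = true
[2] false AND true = false
[3.1.1] true OR true OR true = true
[3.1] NOT true = false
[3.2.1.2] false AND true = false
[3.2.1] false OR false = false
[3.2] NOT false = true
[3] false OR true = true
[root] false AND false AND true = false
Overall: false → denied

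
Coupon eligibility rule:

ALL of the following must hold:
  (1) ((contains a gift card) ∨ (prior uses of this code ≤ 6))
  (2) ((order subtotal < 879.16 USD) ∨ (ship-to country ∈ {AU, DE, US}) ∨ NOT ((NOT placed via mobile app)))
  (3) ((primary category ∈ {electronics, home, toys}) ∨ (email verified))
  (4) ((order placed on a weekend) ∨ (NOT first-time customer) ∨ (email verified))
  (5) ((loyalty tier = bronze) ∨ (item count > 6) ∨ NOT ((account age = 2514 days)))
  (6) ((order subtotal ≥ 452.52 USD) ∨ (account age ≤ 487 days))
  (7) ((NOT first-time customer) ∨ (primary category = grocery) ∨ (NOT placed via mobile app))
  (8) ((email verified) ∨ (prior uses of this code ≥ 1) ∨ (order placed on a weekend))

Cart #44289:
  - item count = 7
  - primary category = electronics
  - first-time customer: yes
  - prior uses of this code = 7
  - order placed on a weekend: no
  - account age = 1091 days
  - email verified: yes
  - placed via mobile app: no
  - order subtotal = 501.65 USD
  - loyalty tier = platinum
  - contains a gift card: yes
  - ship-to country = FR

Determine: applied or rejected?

Applied

Atomic conditions:
  contains a gift card: yes → true
  prior uses of this code ≤ 6: 7 ≤ 6 is false
  order subtotal < 879.16 USD: 501.65 < 879.16 is true
  ship-to country ∈ {AU, DE, US}: FR is not in the set → false
  NOT placed via mobile app: no → true
  primary category ∈ {electronics, home, toys}: electronics is in the set → true
  email verified: yes → true
  order placed on a weekend: no → false
  NOT first-time customer: yes → false
  loyalty tier = bronze: platinum == bronze is false
  item count > 6: 7 > 6 is true
  account age = 2514 days: 1091 == 2514 is false
  order subtotal ≥ 452.52 USD: 501.65 ≥ 452.52 is true
  account age ≤ 487 days: 1091 ≤ 487 is false
  primary category = grocery: electronics == grocery is false
  prior uses of this code ≥ 1: 7 ≥ 1 is true
Combine:
[1] true OR false = true
[2.3] NOT true = false
[2] true OR false OR false = true
[3] true OR true = true
[4] false OR false OR true = true
[5.3] NOT false = true
[5] false OR true OR true = true
[6] true OR false = true
[7] false OR false OR true = true
[8] true OR true OR false = true
[root] true AND true AND true AND true AND true AND true AND true AND true = true
Overall: true → applied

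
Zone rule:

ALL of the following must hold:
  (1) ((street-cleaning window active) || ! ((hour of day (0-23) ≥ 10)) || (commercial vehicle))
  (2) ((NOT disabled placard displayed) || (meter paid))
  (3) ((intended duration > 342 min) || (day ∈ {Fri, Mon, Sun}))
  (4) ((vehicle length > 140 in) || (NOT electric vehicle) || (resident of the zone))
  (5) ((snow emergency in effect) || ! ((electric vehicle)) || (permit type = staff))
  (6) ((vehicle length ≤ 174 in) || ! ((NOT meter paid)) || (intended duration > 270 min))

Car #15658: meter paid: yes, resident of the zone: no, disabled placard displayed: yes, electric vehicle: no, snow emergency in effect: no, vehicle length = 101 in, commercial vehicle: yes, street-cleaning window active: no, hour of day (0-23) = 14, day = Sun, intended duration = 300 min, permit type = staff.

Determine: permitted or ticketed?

Permitted

Atomic conditions:
  street-cleaning window active: no → false
  hour of day (0-23) ≥ 10: 14 ≥ 10 is true
  commercial vehicle: yes → true
  NOT disabled placard displayed: yes → false
  meter paid: yes → true
  intended duration > 342 min: 300 > 342 is false
  day ∈ {Fri, Mon, Sun}: Sun is in the set → true
  vehicle length > 140 in: 101 > 140 is false
  NOT electric vehicle: no → true
  resident of the zone: no → false
  snow emergency in effect: no → false
  electric vehicle: no → false
  permit type = staff: staff == staff is true
  vehicle length ≤ 174 in: 101 ≤ 174 is true
  NOT meter paid: yes → false
  intended duration > 270 min: 300 > 270 is true
Combine:
[1.2] NOT true = false
[1] false OR false OR true = true
[2] false OR true = true
[3] false OR true = true
[4] false OR true OR false = true
[5.2] NOT false = true
[5] false OR true OR true = true
[6.2] NOT false = true
[6] true OR true OR true = true
[root] true AND true AND true AND true AND true AND true = true
Overall: true → permitted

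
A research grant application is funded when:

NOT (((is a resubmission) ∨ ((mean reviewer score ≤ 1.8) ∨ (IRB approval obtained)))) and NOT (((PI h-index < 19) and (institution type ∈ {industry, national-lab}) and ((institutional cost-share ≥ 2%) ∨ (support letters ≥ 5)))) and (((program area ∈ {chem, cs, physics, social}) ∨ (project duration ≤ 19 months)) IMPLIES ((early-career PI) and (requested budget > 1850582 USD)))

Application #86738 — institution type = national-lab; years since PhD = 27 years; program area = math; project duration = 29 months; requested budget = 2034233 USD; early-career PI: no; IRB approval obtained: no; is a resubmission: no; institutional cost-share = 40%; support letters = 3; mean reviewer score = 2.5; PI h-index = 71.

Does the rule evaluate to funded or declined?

Funded

Atomic conditions:
  is a resubmission: no → false
  mean reviewer score ≤ 1.8: 2.5 ≤ 1.8 is false
  IRB approval obtained: no → false
  PI h-index < 19: 71 < 19 is false
  institution type ∈ {industry, national-lab}: national-lab is in the set → true
  institutional cost-share ≥ 2%: 40 ≥ 2 is true
  support letters ≥ 5: 3 ≥ 5 is false
  program area ∈ {chem, cs, physics, social}: math is not in the set → false
  project duration ≤ 19 months: 29 ≤ 19 is false
  early-career PI: no → false
  requested budget > 1850582 USD: 2034233 > 1850582 is true
Combine:
[1.1.2] false OR false = false
[1.1] false OR false = false
[1] NOT false = true
[2.1.3] true OR false = true
[2.1] false AND true AND true = false
[2] NOT false = true
[3.1] false OR false = false
[3.2] false AND true = false
[3] false → false (antecedent false ⇒ implication holds) = true
[root] true AND true AND true = true
Overall: true → funded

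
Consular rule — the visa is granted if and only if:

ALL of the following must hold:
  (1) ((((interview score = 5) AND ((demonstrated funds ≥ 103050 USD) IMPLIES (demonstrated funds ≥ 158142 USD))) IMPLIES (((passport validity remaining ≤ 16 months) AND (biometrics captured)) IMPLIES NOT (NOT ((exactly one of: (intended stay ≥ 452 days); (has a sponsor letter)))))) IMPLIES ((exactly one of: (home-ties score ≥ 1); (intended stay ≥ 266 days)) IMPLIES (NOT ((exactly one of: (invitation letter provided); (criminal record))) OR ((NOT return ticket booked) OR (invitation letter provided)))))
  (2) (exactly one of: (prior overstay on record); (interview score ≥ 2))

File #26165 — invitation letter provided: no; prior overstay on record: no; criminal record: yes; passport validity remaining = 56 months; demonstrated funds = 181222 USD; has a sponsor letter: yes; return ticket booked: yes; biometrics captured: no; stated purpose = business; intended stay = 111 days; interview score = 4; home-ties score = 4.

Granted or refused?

Atomic conditions:
  interview score = 5: 4 == 5 is false
  demonstrated funds ≥ 103050 USD: 181222 ≥ 103050 is true
  demonstrated funds ≥ 158142 USD: 181222 ≥ 158142 is true
  passport validity remaining ≤ 16 months: 56 ≤ 16 is false
  biometrics captured: no → false
  intended stay ≥ 452 days: 111 ≥ 452 is false
  has a sponsor letter: yes → true
  home-ties score ≥ 1: 4 ≥ 1 is true
  intended stay ≥ 266 days: 111 ≥ 266 is false
  invitation letter provided: no → false
  criminal record: yes → true
  NOT return ticket booked: yes → false
  prior overstay on record: no → false
  interview score ≥ 2: 4 ≥ 2 is true
Combine:
[1.1.1.2] true → true = true
[1.1.1] false AND true = false
[1.1.2.1] false AND false = false
[1.1.2.2.1.1] exactly-one(false, true) = true
[1.1.2.2.1] NOT true = false
[1.1.2.2] NOT false = true
[1.1.2] false → true (antecedent false ⇒ implication holds) = true
[1.1] false → true (antecedent false ⇒ implication holds) = true
[1.2.1] exactly-one(true, false) = true
[1.2.2.1.1] exactly-one(false, true) = true
[1.2.2.1] NOT true = false
[1.2.2.2] false OR false = false
[1.2.2] false OR false = false
[1.2] true → false = false
[1] true → false = false
[2] exactly-one(false, true) = true
[root] false AND true = false
Overall: false → refused

Refused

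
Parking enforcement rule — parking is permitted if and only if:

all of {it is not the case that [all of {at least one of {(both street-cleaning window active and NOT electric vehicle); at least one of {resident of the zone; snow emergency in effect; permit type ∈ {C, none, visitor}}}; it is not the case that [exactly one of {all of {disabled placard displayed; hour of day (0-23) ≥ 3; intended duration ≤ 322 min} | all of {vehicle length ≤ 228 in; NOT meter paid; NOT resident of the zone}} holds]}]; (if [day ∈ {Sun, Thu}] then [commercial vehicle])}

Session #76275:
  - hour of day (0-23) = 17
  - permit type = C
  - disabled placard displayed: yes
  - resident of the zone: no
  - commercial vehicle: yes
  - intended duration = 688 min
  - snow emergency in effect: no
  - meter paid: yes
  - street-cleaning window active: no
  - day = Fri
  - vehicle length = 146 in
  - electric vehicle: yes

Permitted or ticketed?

Atomic conditions:
  street-cleaning window active: no → false
  NOT electric vehicle: yes → false
  resident of the zone: no → false
  snow emergency in effect: no → false
  permit type ∈ {C, none, visitor}: C is in the set → true
  disabled placard displayed: yes → true
  hour of day (0-23) ≥ 3: 17 ≥ 3 is true
  intended duration ≤ 322 min: 688 ≤ 322 is false
  vehicle length ≤ 228 in: 146 ≤ 228 is true
  NOT meter paid: yes → false
  NOT resident of the zone: no → true
  day ∈ {Sun, Thu}: Fri is not in the set → false
  commercial vehicle: yes → true
Combine:
[1.1.1.1] false AND false = false
[1.1.1.2] false OR false OR true = true
[1.1.1] false OR true = true
[1.1.2.1.1] true AND true AND false = false
[1.1.2.1.2] true AND false AND true = false
[1.1.2.1] exactly-one(false, false) = false
[1.1.2] NOT false = true
[1.1] true AND true = true
[1] NOT true = false
[2] false → true (antecedent false ⇒ implication holds) = true
[root] false AND true = false
Overall: false → ticketed

Ticketed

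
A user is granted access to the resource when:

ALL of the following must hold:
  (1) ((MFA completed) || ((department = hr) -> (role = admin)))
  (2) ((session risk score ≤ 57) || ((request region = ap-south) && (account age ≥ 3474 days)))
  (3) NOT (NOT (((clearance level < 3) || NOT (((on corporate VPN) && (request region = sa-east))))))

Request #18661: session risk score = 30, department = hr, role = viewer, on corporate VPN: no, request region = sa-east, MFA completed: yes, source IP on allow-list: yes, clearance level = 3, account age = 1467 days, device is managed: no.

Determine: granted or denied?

Granted

Atomic conditions:
  MFA completed: yes → true
  department = hr: hr == hr is true
  role = admin: viewer == admin is false
  session risk score ≤ 57: 30 ≤ 57 is true
  request region = ap-south: sa-east == ap-south is false
  account age ≥ 3474 days: 1467 ≥ 3474 is false
  clearance level < 3: 3 < 3 is false
  on corporate VPN: no → false
  request region = sa-east: sa-east == sa-east is true
Combine:
[1.2] true → false = false
[1] true OR false = true
[2.2] false AND false = false
[2] true OR false = true
[3.1.1.2.1] false AND true = false
[3.1.1.2] NOT false = true
[3.1.1] false OR true = true
[3.1] NOT true = false
[3] NOT false = true
[root] true AND true AND true = true
Overall: true → granted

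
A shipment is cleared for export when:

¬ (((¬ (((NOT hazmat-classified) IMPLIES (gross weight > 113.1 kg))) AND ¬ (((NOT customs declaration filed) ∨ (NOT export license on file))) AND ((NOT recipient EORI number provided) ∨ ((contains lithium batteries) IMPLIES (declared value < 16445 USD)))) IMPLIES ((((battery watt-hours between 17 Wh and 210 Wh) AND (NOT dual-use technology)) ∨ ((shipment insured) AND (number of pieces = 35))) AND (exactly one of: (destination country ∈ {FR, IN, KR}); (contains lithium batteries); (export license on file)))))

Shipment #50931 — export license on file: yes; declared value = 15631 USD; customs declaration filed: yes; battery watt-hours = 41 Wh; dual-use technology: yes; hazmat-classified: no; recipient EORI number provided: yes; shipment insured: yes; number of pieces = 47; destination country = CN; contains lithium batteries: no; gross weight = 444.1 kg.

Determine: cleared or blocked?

Blocked

Atomic conditions:
  NOT hazmat-classified: no → true
  gross weight > 113.1 kg: 444.1 > 113.1 is true
  NOT customs declaration filed: yes → false
  NOT export license on file: yes → false
  NOT recipient EORI number provided: yes → false
  contains lithium batteries: no → false
  declared value < 16445 USD: 15631 < 16445 is true
  battery watt-hours between 17 Wh and 210 Wh: 41 in [17, 210] is true
  NOT dual-use technology: yes → false
  shipment insured: yes → true
  number of pieces = 35: 47 == 35 is false
  destination country ∈ {FR, IN, KR}: CN is not in the set → false
  export license on file: yes → true
Combine:
[1.1.1.1] true → true = true
[1.1.1] NOT true = false
[1.1.2.1] false OR false = false
[1.1.2] NOT false = true
[1.1.3.2] false → true (antecedent false ⇒ implication holds) = true
[1.1.3] false OR true = true
[1.1] false AND true AND true = false
[1.2.1.1] true AND false = false
[1.2.1.2] true AND false = false
[1.2.1] false OR false = false
[1.2.2] exactly-one(false, false, true) = true
[1.2] false AND true = false
[1] false → false (antecedent false ⇒ implication holds) = true
[root] NOT true = false
Overall: false → blocked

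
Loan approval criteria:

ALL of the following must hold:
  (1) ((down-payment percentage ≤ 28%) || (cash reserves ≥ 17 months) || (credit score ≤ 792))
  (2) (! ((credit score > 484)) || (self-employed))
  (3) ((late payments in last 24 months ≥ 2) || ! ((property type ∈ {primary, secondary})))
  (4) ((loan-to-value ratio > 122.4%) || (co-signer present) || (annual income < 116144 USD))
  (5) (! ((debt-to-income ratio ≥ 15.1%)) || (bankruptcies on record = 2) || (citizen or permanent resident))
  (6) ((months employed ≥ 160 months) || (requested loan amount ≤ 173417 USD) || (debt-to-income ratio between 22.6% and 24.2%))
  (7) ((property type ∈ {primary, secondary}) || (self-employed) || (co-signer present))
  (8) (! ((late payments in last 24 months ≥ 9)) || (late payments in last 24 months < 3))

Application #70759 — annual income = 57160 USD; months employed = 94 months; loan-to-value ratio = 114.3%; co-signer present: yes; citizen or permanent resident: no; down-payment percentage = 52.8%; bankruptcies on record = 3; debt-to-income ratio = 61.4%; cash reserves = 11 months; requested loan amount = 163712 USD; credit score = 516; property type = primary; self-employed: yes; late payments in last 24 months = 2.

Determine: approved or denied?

Atomic conditions:
  down-payment percentage ≤ 28%: 52.8 ≤ 28 is false
  cash reserves ≥ 17 months: 11 ≥ 17 is false
  credit score ≤ 792: 516 ≤ 792 is true
  credit score > 484: 516 > 484 is true
  self-employed: yes → true
  late payments in last 24 months ≥ 2: 2 ≥ 2 is true
  property type ∈ {primary, secondary}: primary is in the set → true
  loan-to-value ratio > 122.4%: 114.3 > 122.4 is false
  co-signer present: yes → true
  annual income < 116144 USD: 57160 < 116144 is true
  debt-to-income ratio ≥ 15.1%: 61.4 ≥ 15.1 is true
  bankruptcies on record = 2: 3 == 2 is false
  citizen or permanent resident: no → false
  months employed ≥ 160 months: 94 ≥ 160 is false
  requested loan amount ≤ 173417 USD: 163712 ≤ 173417 is true
  debt-to-income ratio between 22.6% and 24.2%: 61.4 in [22.6, 24.2] is false
  late payments in last 24 months ≥ 9: 2 ≥ 9 is false
  late payments in last 24 months < 3: 2 < 3 is true
Combine:
[1] false OR false OR true = true
[2.1] NOT true = false
[2] false OR true = true
[3.2] NOT true = false
[3] true OR false = true
[4] false OR true OR true = true
[5.1] NOT true = false
[5] false OR false OR false = false
[6] false OR true OR false = true
[7] true OR true OR true = true
[8.1] NOT false = true
[8] true OR true = true
[root] true AND true AND true AND true AND false AND true AND true AND true = false
Overall: false → denied

Denied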